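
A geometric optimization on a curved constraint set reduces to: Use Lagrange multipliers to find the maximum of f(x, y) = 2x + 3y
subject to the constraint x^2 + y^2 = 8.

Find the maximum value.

Set up Lagrange conditions: grad f = lambda * grad g
  2 = 2*lambda*x
  3 = 2*lambda*y
From these: x/y = 2/3, so x = 2t, y = 3t for some t.
Substitute into constraint: (2t)^2 + (3t)^2 = 8
  t^2 * 13 = 8
  t = sqrt(8/13)
Maximum = 2*x + 3*y = (2^2 + 3^2)*t = 13 * sqrt(8/13) = sqrt(104)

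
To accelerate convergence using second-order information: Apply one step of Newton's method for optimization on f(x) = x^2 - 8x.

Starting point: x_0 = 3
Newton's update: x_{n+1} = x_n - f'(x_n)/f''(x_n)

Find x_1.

f(x) = x^2 - 8x
f'(x) = 2x + (-8), f''(x) = 2
Newton step: x_1 = x_0 - f'(x_0)/f''(x_0)
f'(3) = -2
x_1 = 3 - -2/2 = 4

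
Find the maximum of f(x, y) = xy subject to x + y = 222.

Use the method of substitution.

Substitute y = 222 - x into f(x,y) = xy:
g(x) = x(222 - x) = 222x - x^2
g'(x) = 222 - 2x = 0  =>  x = 111
y = 222 - 111 = 111
Maximum value = 111 * 111 = 12321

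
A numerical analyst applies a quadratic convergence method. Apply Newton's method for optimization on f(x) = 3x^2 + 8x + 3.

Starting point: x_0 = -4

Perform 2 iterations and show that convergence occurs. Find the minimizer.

f(x) = 3x^2 + 8x + 3, f'(x) = 6x + (8), f''(x) = 6
Step 1: f'(-4) = -16, x_1 = -4 - -16/6 = -4/3
Step 2: f'(-4/3) = 0, x_2 = -4/3 (converged)
Newton's method converges in 1 step for quadratics.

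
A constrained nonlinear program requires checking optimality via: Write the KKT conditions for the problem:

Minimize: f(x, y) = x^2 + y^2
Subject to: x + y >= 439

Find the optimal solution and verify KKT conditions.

KKT conditions for min x^2 + y^2 s.t. x + y >= 439:
Stationarity: 2x = mu, 2y = mu
So x = y = mu/2.
Complementary slackness: mu*(x + y - 439) = 0
Primal feasibility: x + y >= 439; dual feasibility: mu >= 0
If mu = 0 then x = y = 0, but 0 + 0 < 439 is infeasible, so the constraint is active.
Constraint active: x + y = 2*(mu/2) = 439 => mu = 439
x = y = 439/2, f = 192721/2
Verify: stationarity 2*(439/2) = 439 = mu; primal 439/2 + 439/2 = 439 >= 439; dual mu = 439 >= 0; complementary slackness 439*(439 - 439) = 0. All KKT conditions hold.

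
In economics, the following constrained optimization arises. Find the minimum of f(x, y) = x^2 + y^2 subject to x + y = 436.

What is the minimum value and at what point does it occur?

Substitute y = 436 - x into f(x,y) = x^2 + y^2:
g(x) = x^2 + (436 - x)^2 = 2x^2 - 872x + 190096
g'(x) = 4x - 872 = 0  =>  x = 218
y = 436 - 218 = 218
Minimum value = 218^2 + 218^2 = 95048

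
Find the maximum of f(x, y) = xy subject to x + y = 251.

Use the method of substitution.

Substitute y = 251 - x into f(x,y) = xy:
g(x) = x(251 - x) = 251x - x^2
g'(x) = 251 - 2x = 0  =>  x = 251/2
y = 251 - 251/2 = 251/2
Maximum value = (251/2) * (251/2) = 63001/4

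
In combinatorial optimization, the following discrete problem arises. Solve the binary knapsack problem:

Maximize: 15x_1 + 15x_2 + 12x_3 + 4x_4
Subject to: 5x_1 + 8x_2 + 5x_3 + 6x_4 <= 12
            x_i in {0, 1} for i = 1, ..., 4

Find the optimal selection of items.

Items: item 1 (v=15, w=5), item 2 (v=15, w=8), item 3 (v=12, w=5), item 4 (v=4, w=6)
Capacity: 12
Checking all 16 subsets (w = total weight, v = total value):
  {}: w = 0, v = 0
  {1}: w = 5, v = 15
  {2}: w = 8, v = 15
  {3}: w = 5, v = 12
  {4}: w = 6, v = 4
  {1, 2}: w = 13 > 12, infeasible
  {1, 3}: w = 10, v = 27
  {1, 4}: w = 11, v = 19
  {2, 3}: w = 13 > 12, infeasible
  {2, 4}: w = 14 > 12, infeasible
  {3, 4}: w = 11, v = 16
  {1, 2, 3}: w = 18 > 12, infeasible
  {1, 2, 4}: w = 19 > 12, infeasible
  {1, 3, 4}: w = 16 > 12, infeasible
  {2, 3, 4}: w = 19 > 12, infeasible
  {1, 2, 3, 4}: w = 24 > 12, infeasible
Best feasible subset: items [1, 3]
Total weight: 10 <= 12, total value: 27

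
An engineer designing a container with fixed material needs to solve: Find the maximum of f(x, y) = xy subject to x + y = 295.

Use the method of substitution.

Substitute y = 295 - x into f(x,y) = xy:
g(x) = x(295 - x) = 295x - x^2
g'(x) = 295 - 2x = 0  =>  x = 295/2
y = 295 - 295/2 = 295/2
Maximum value = (295/2) * (295/2) = 87025/4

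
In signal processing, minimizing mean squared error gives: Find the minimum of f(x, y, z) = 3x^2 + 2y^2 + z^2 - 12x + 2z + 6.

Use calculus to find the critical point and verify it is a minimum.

f(x,y,z) = 3x^2 + 2y^2 + z^2 - 12x + 2z + 6
df/dx = 6x + (-12) = 0 => x = 2
df/dy = 4y + (0) = 0 => y = 0
df/dz = 2z + (2) = 0 => z = -1
f(2,0,-1) = 3*(2)^2 + 2*(0)^2 + 1*(-1)^2 + -12*(2) + 2*(-1) + 6 = -7
Hessian is diagonal with entries 6, 4, 2 > 0, confirmed minimum.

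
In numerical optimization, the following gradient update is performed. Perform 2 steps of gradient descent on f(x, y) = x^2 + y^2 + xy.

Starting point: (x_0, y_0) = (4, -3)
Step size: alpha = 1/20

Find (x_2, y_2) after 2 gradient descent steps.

f(x,y) = x^2 + y^2 + xy
grad_x = 2x + 1y, grad_y = 2y + 1x
Step 1: grad = (5, -2), (15/4, -29/10)
Step 2: grad = (23/5, -41/20), (88/25, -1119/400)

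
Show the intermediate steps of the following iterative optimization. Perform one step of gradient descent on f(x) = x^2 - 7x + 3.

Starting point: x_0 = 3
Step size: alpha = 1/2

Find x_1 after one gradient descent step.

f(x) = x^2 - 7x + 3
f'(x) = 2x - 7
f'(3) = 2*3 + (-7) = -1
x_1 = x_0 - alpha * f'(x_0) = 3 - 1/2 * -1 = 7/2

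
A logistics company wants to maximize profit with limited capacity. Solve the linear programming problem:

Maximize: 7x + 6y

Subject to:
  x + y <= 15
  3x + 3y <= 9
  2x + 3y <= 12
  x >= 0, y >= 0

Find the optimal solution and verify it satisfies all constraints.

Feasible vertices: (0, 0), (0, 3), (3, 0)
Objective 7x + 6y at each vertex:
  (0, 0): 0
  (0, 3): 18
  (3, 0): 21
Maximum is 21 at (3, 0).
Verify constraints at (x, y) = (3, 0):
  1*3 + 1*0 = 3 <= 15
  3*3 + 3*0 = 9 <= 9 (active)
  2*3 + 3*0 = 6 <= 12
  x = 3 >= 0, y = 0 >= 0. All constraints satisfied.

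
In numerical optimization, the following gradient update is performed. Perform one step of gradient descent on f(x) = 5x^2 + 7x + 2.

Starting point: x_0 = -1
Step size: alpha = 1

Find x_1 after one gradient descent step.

f(x) = 5x^2 + 7x + 2
f'(x) = 10x + 7
f'(-1) = 10*-1 + (7) = -3
x_1 = x_0 - alpha * f'(x_0) = -1 - 1 * -3 = 2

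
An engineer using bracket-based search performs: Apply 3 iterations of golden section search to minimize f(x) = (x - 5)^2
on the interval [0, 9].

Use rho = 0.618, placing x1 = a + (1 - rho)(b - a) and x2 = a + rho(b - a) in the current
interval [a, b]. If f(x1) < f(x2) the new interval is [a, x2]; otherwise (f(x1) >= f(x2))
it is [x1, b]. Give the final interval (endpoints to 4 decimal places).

Golden section search for min of f(x) = (x - 5)^2 on [0, 9].
Each step: x1 = a + (1 - rho)(b - a), x2 = a + rho(b - a); if f(x1) < f(x2) keep [a, x2], otherwise keep [x1, b].
Step 1: [0.0000, 9.0000], x1=3.4380 (f=2.4398), x2=5.5620 (f=0.3158); f(x1) > f(x2) => keep [3.4380, 9.0000]
Step 2: [3.4380, 9.0000], x1=5.5627 (f=0.3166), x2=6.8753 (f=3.5168); f(x1) < f(x2) => keep [3.4380, 6.8753]
Step 3: [3.4380, 6.8753], x1=4.7511 (f=0.0620), x2=5.5623 (f=0.3161); f(x1) < f(x2) => keep [3.4380, 5.5623]
Final interval: [3.4380, 5.5623]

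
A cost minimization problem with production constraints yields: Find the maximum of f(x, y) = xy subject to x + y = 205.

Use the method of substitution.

Substitute y = 205 - x into f(x,y) = xy:
g(x) = x(205 - x) = 205x - x^2
g'(x) = 205 - 2x = 0  =>  x = 205/2
y = 205 - 205/2 = 205/2
Maximum value = (205/2) * (205/2) = 42025/4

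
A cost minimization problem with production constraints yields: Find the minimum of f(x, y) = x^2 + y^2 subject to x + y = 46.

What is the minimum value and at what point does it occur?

Substitute y = 46 - x into f(x,y) = x^2 + y^2:
g(x) = x^2 + (46 - x)^2 = 2x^2 - 92x + 2116
g'(x) = 4x - 92 = 0  =>  x = 23
y = 46 - 23 = 23
Minimum value = 23^2 + 23^2 = 1058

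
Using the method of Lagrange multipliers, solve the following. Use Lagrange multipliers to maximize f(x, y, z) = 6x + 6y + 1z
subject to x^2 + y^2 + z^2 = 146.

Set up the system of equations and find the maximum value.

Lagrange conditions: 6 = 2*lambda*x, 6 = 2*lambda*y, 1 = 2*lambda*z
So x:6 = y:6 = z:1, i.e. x = 6t, y = 6t, z = 1t
Constraint: t^2*(6^2 + 6^2 + 1^2) = 146
  t^2 * 73 = 146  =>  t = sqrt(2)
Maximum = 6*6t + 6*6t + 1*1t = 73*sqrt(2) = sqrt(10658)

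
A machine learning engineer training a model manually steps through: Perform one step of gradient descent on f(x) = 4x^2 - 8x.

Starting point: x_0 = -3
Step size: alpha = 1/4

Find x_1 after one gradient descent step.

f(x) = 4x^2 - 8x
f'(x) = 8x - 8
f'(-3) = 8*-3 + (-8) = -32
x_1 = x_0 - alpha * f'(x_0) = -3 - 1/4 * -32 = 5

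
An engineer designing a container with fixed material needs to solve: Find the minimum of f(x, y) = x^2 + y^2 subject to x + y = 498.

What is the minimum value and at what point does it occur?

Substitute y = 498 - x into f(x,y) = x^2 + y^2:
g(x) = x^2 + (498 - x)^2 = 2x^2 - 996x + 248004
g'(x) = 4x - 996 = 0  =>  x = 249
y = 498 - 249 = 249
Minimum value = 249^2 + 249^2 = 124002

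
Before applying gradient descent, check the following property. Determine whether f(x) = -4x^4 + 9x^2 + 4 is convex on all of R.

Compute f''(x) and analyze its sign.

f(x) = -4x^4 + 9x^2 + 4
f'(x) = -16x^3 + 18x
f''(x) = -48x^2 + 18
f''(x) = -48x^2 + 18 -> -inf as |x| -> inf
Therefore, f is not globally convex on R.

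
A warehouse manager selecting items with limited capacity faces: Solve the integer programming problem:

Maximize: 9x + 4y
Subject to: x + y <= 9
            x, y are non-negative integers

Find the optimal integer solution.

Objective: 9x + 4y, constraint: x + y <= 9
Coefficient of x is 9 >= coefficient of y is 4, so allocate the entire budget to x.
Optimal: x = 9, y = 0, value = 81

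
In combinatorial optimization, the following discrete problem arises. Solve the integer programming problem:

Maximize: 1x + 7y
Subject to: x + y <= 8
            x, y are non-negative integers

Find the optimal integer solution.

Objective: 1x + 7y, constraint: x + y <= 8
Coefficient of y is 7 > coefficient of x is 1, so allocate the entire budget to y.
Optimal: x = 0, y = 8, value = 56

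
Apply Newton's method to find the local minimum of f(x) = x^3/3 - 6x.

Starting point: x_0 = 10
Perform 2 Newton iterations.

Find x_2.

f(x) = x^3/3 - 6x
f'(x) = x^2 - 6, f''(x) = 2x
Newton update: x_{n+1} = x_n - (x_n^2 - 6)/(2*x_n)
Step 1: x_0 = 10, f'=94, f''=20, x_1 = 53/10
Step 2: x_1 = 53/10, f'=2209/100, f''=53/5, x_2 = 3409/1060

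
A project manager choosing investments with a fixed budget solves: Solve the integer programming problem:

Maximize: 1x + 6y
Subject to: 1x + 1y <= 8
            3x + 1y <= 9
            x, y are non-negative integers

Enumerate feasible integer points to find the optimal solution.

Constraint 1: 1x + 1y <= 8
Constraint 2: 3x + 1y <= 9
Feasible x range (need y >= 0): 0 <= x <= min(8/1, 9/3) => x in {0, ..., 3}.
Enumerate feasible integer points row by row (the coefficient of y is 6 > 0, so for each x the largest feasible y gives the best value):
  x = 0: y <= min((8 - 1*0)/1, (9 - 3*0)/1) => y in {0, ..., 8}; best 1*0 + 6*8 = 48
  x = 1: y <= min((8 - 1*1)/1, (9 - 3*1)/1) => y in {0, ..., 6}; best 1*1 + 6*6 = 37
  x = 2: y <= min((8 - 1*2)/1, (9 - 3*2)/1) => y in {0, ..., 3}; best 1*2 + 6*3 = 20
  x = 3: y <= min((8 - 1*3)/1, (9 - 3*3)/1) => y in {0}; best 1*3 + 6*0 = 3
The maximum 1x + 6y = 48 is achieved at x = 0, y = 8.
Check: 1*0 + 1*8 = 8 <= 8 and 3*0 + 1*8 = 8 <= 9.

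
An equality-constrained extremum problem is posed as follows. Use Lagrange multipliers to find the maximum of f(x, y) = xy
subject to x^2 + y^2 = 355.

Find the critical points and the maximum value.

Lagrange conditions: y = 2*lambda*x and x = 2*lambda*y
If x = 0 then y = 0, violating the constraint, so x, y != 0.
Dividing: y/x = x/y => x^2 = y^2 => y = x or y = -x
Constraint: 2x^2 = 355 => x^2 = 355/2 => x = +/-sqrt(355/2)
Critical points: (sqrt(355/2), sqrt(355/2)), (-sqrt(355/2), -sqrt(355/2)), (sqrt(355/2), -sqrt(355/2)), (-sqrt(355/2), sqrt(355/2))
  y = x:  xy = x^2 = 355/2  at (sqrt(355/2), sqrt(355/2)) and (-sqrt(355/2), -sqrt(355/2))
  y = -x: xy = -x^2 = -355/2 at (sqrt(355/2), -sqrt(355/2)) and (-sqrt(355/2), sqrt(355/2))
Maximum xy = 355/2 at (sqrt(355/2), sqrt(355/2)) and (-sqrt(355/2), -sqrt(355/2))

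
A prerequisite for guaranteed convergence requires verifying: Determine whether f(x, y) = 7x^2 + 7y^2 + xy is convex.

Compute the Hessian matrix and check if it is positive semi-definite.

f(x,y) = 7x^2 + 7y^2 + xy
Hessian H = [[14, 1], [1, 14]]
trace(H) = 28, det(H) = 195
Eigenvalues: (28 +/- sqrt(4)) / 2 = 15, 13
Since both eigenvalues > 0, f is convex.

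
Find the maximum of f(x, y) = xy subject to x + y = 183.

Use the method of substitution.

Substitute y = 183 - x into f(x,y) = xy:
g(x) = x(183 - x) = 183x - x^2
g'(x) = 183 - 2x = 0  =>  x = 183/2
y = 183 - 183/2 = 183/2
Maximum value = (183/2) * (183/2) = 33489/4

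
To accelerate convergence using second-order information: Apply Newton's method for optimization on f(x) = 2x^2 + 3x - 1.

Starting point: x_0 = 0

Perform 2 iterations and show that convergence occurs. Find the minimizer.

f(x) = 2x^2 + 3x - 1, f'(x) = 4x + (3), f''(x) = 4
Step 1: f'(0) = 3, x_1 = 0 - 3/4 = -3/4
Step 2: f'(-3/4) = 0, x_2 = -3/4 (converged)
Newton's method converges in 1 step for quadratics.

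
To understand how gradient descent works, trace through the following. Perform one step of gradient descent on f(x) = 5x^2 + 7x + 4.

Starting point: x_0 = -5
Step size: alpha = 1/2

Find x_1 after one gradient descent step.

f(x) = 5x^2 + 7x + 4
f'(x) = 10x + 7
f'(-5) = 10*-5 + (7) = -43
x_1 = x_0 - alpha * f'(x_0) = -5 - 1/2 * -43 = 33/2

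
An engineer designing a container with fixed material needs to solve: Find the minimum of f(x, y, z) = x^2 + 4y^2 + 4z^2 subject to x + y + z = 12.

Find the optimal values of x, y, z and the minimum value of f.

Using Lagrange multipliers on f = x^2 + 4y^2 + 4z^2 with constraint x + y + z = 12:
Conditions: 2*1*x = lambda, 2*4*y = lambda, 2*4*z = lambda
So x = lambda/2, y = lambda/8, z = lambda/8
Substituting into constraint: lambda * (3/4) = 12
lambda = 16
x = 8, y = 2, z = 2
Minimum value = 96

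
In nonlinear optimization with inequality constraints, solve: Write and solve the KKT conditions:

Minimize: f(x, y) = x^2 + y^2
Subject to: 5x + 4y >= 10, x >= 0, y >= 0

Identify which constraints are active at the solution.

KKT conditions for min x^2 + y^2 s.t. 5x + 4y >= 10, x >= 0, y >= 0:
Stationarity: 2x = mu*5 + mu_x, 2y = mu*4 + mu_y, with mu, mu_x, mu_y >= 0
Complementary slackness: mu*(5x + 4y - 10) = 0, mu_x*x = 0, mu_y*y = 0
(0, 0) is infeasible (5*0 + 4*0 < 10), so if mu = 0 stationarity would force x = mu_x/2 >= 0, y = mu_y/2 >= 0 with mu_x*x = mu_y*y = 0, i.e. x = y = 0: contradiction. Hence mu > 0 and 5x + 4y = 10 is active.
Try x > 0, y > 0 (so mu_x = mu_y = 0): x = 5*mu/2, y = 4*mu/2
Substitute: 5*(5*mu/2) + 4*(4*mu/2) = 10
  mu*41/2 = 10 => mu = 20/41
x* = 50/41 > 0, y* = 40/41 > 0, consistent with mu_x = mu_y = 0.
f is convex and the constraints are linear, so this KKT point is the global minimum.
f* = 100/41
Active constraints: 5x + 4y >= 10 (holds with equality, mu = 20/41 > 0); x >= 0 and y >= 0 are inactive (mu_x = mu_y = 0).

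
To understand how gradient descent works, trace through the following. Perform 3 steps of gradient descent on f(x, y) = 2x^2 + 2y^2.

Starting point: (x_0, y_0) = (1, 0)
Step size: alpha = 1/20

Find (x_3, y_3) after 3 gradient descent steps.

f(x,y) = 2x^2 + 2y^2
grad_x = 4x + 0y, grad_y = 4y + 0x
Step 1: grad = (4, 0), (4/5, 0)
Step 2: grad = (16/5, 0), (16/25, 0)
Step 3: grad = (64/25, 0), (64/125, 0)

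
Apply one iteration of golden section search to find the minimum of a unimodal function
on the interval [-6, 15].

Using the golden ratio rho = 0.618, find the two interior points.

Golden section search on [-6, 15].
Golden ratio rho = 0.618 (approx).
Interior points:
  x_1 = -6 + (1-0.618)*21 = 2.0220
  x_2 = -6 + 0.618*21 = 6.9780
Compare f(x_1) and f(x_2) to determine which subinterval to keep.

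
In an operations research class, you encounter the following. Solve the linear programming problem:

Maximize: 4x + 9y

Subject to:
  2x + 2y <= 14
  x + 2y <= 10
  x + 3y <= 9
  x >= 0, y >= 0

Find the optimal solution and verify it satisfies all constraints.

Feasible vertices: (0, 0), (0, 3), (6, 1), (7, 0)
Objective 4x + 9y at each vertex:
  (0, 0): 0
  (0, 3): 27
  (6, 1): 33
  (7, 0): 28
Maximum is 33 at (6, 1).
Verify constraints at (x, y) = (6, 1):
  2*6 + 2*1 = 14 <= 14 (active)
  1*6 + 2*1 = 8 <= 10
  1*6 + 3*1 = 9 <= 9 (active)
  x = 6 >= 0, y = 1 >= 0. All constraints satisfied.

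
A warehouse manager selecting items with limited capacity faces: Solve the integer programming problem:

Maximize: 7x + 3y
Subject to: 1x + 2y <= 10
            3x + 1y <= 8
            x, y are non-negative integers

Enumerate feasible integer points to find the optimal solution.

Constraint 1: 1x + 2y <= 10
Constraint 2: 3x + 1y <= 8
Feasible x range (need y >= 0): 0 <= x <= min(10/1, 8/3) => x in {0, ..., 2}.
Enumerate feasible integer points row by row (the coefficient of y is 3 > 0, so for each x the largest feasible y gives the best value):
  x = 0: y <= min((10 - 1*0)/2, (8 - 3*0)/1) => y in {0, ..., 5}; best 7*0 + 3*5 = 15
  x = 1: y <= min((10 - 1*1)/2, (8 - 3*1)/1) => y in {0, ..., 4}; best 7*1 + 3*4 = 19
  x = 2: y <= min((10 - 1*2)/2, (8 - 3*2)/1) => y in {0, ..., 2}; best 7*2 + 3*2 = 20
The maximum 7x + 3y = 20 is achieved at x = 2, y = 2.
Check: 1*2 + 2*2 = 6 <= 10 and 3*2 + 1*2 = 8 <= 8.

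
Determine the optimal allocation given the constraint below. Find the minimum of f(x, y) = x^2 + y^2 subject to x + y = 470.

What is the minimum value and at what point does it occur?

Substitute y = 470 - x into f(x,y) = x^2 + y^2:
g(x) = x^2 + (470 - x)^2 = 2x^2 - 940x + 220900
g'(x) = 4x - 940 = 0  =>  x = 235
y = 470 - 235 = 235
Minimum value = 235^2 + 235^2 = 110450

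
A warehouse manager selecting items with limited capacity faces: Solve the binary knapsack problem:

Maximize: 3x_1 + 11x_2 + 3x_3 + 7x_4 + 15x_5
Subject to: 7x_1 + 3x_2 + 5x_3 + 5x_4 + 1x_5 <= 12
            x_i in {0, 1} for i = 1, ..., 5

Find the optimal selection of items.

Items: item 1 (v=3, w=7), item 2 (v=11, w=3), item 3 (v=3, w=5), item 4 (v=7, w=5), item 5 (v=15, w=1)
Capacity: 12
Checking all 32 subsets (w = total weight, v = total value):
  {}: w = 0, v = 0
  {1}: w = 7, v = 3
  {2}: w = 3, v = 11
  {3}: w = 5, v = 3
  {4}: w = 5, v = 7
  {5}: w = 1, v = 15
  {1, 2}: w = 10, v = 14
  {1, 3}: w = 12, v = 6
  {1, 4}: w = 12, v = 10
  {1, 5}: w = 8, v = 18
  {2, 3}: w = 8, v = 14
  {2, 4}: w = 8, v = 18
  {2, 5}: w = 4, v = 26
  {3, 4}: w = 10, v = 10
  {3, 5}: w = 6, v = 18
  {4, 5}: w = 6, v = 22
  {1, 2, 3}: w = 15 > 12, infeasible
  {1, 2, 4}: w = 15 > 12, infeasible
  {1, 2, 5}: w = 11, v = 29
  {1, 3, 4}: w = 17 > 12, infeasible
  {1, 3, 5}: w = 13 > 12, infeasible
  {1, 4, 5}: w = 13 > 12, infeasible
  {2, 3, 4}: w = 13 > 12, infeasible
  {2, 3, 5}: w = 9, v = 29
  {2, 4, 5}: w = 9, v = 33
  {3, 4, 5}: w = 11, v = 25
  {1, 2, 3, 4}: w = 20 > 12, infeasible
  {1, 2, 3, 5}: w = 16 > 12, infeasible
  {1, 2, 4, 5}: w = 16 > 12, infeasible
  {1, 3, 4, 5}: w = 18 > 12, infeasible
  {2, 3, 4, 5}: w = 14 > 12, infeasible
  {1, 2, 3, 4, 5}: w = 21 > 12, infeasible
Best feasible subset: items [2, 4, 5]
Total weight: 9 <= 12, total value: 33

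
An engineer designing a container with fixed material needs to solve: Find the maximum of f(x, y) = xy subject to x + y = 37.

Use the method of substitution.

Substitute y = 37 - x into f(x,y) = xy:
g(x) = x(37 - x) = 37x - x^2
g'(x) = 37 - 2x = 0  =>  x = 37/2
y = 37 - 37/2 = 37/2
Maximum value = (37/2) * (37/2) = 1369/4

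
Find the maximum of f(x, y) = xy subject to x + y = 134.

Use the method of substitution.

Substitute y = 134 - x into f(x,y) = xy:
g(x) = x(134 - x) = 134x - x^2
g'(x) = 134 - 2x = 0  =>  x = 67
y = 134 - 67 = 67
Maximum value = 67 * 67 = 4489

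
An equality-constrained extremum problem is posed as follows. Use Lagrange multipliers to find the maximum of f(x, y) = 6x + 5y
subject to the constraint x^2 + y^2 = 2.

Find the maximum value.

Set up Lagrange conditions: grad f = lambda * grad g
  6 = 2*lambda*x
  5 = 2*lambda*y
From these: x/y = 6/5, so x = 6t, y = 5t for some t.
Substitute into constraint: (6t)^2 + (5t)^2 = 2
  t^2 * 61 = 2
  t = sqrt(2/61)
Maximum = 6*x + 5*y = (6^2 + 5^2)*t = 61 * sqrt(2/61) = sqrt(122)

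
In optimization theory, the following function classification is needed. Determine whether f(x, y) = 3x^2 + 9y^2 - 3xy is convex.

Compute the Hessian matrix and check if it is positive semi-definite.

f(x,y) = 3x^2 + 9y^2 - 3xy
Hessian H = [[6, -3], [-3, 18]]
trace(H) = 24, det(H) = 99
Eigenvalues: (24 +/- sqrt(180)) / 2 = 18.71, 5.292
Since both eigenvalues > 0, f is convex.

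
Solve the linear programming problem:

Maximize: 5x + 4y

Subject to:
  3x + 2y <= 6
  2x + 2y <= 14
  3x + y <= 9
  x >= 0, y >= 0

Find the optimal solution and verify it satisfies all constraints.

Feasible vertices: (0, 0), (0, 3), (2, 0)
Objective 5x + 4y at each vertex:
  (0, 0): 0
  (0, 3): 12
  (2, 0): 10
Maximum is 12 at (0, 3).
Verify constraints at (x, y) = (0, 3):
  3*0 + 2*3 = 6 <= 6 (active)
  2*0 + 2*3 = 6 <= 14
  3*0 + 1*3 = 3 <= 9
  x = 0 >= 0, y = 3 >= 0. All constraints satisfied.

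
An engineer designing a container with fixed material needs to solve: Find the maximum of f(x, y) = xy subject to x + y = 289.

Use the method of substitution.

Substitute y = 289 - x into f(x,y) = xy:
g(x) = x(289 - x) = 289x - x^2
g'(x) = 289 - 2x = 0  =>  x = 289/2
y = 289 - 289/2 = 289/2
Maximum value = (289/2) * (289/2) = 83521/4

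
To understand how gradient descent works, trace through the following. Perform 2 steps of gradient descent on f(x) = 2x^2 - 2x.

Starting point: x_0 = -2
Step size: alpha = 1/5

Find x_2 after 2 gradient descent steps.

f(x) = 2x^2 - 2x, f'(x) = 4x + (-2)
Step 1: f'(-2) = -10, x_1 = -2 - 1/5 * -10 = 0
Step 2: f'(0) = -2, x_2 = 0 - 1/5 * -2 = 2/5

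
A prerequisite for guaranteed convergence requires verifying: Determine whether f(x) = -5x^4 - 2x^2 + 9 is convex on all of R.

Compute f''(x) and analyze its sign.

f(x) = -5x^4 - 2x^2 + 9
f'(x) = -20x^3 + -4x
f''(x) = -60x^2 + -4
f''(x) = -60x^2 + -4 <= -4 < 0 for all x
Therefore, f is concave on R.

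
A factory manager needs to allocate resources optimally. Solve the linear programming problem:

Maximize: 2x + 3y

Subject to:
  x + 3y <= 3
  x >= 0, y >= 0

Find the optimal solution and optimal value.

The feasible region has vertices at [(0, 0), (3, 0), (0, 1)].
Checking objective 2x + 3y at each vertex:
  (0, 0): 2*0 + 3*0 = 0
  (3, 0): 2*3 + 3*0 = 6
  (0, 1): 2*0 + 3*1 = 3
Maximum is 6 at (3, 0).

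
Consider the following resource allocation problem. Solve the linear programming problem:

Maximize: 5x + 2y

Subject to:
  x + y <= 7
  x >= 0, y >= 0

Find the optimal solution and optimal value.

The feasible region has vertices at [(0, 0), (7, 0), (0, 7)].
Checking objective 5x + 2y at each vertex:
  (0, 0): 5*0 + 2*0 = 0
  (7, 0): 5*7 + 2*0 = 35
  (0, 7): 5*0 + 2*7 = 14
Maximum is 35 at (7, 0).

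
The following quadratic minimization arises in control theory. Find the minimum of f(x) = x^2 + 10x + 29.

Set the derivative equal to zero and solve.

f(x) = x^2 + 10x + 29
f'(x) = 2x + (10) = 0
x = -10/2 = -5
f(-5) = 4
Since f''(x) = 2 > 0, this is a minimum.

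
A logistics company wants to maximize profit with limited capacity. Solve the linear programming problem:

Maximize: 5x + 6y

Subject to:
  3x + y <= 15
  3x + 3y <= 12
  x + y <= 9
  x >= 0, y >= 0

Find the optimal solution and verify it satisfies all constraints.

Feasible vertices: (0, 0), (0, 4), (4, 0)
Objective 5x + 6y at each vertex:
  (0, 0): 0
  (0, 4): 24
  (4, 0): 20
Maximum is 24 at (0, 4).
Verify constraints at (x, y) = (0, 4):
  3*0 + 1*4 = 4 <= 15
  3*0 + 3*4 = 12 <= 12 (active)
  1*0 + 1*4 = 4 <= 9
  x = 0 >= 0, y = 4 >= 0. All constraints satisfied.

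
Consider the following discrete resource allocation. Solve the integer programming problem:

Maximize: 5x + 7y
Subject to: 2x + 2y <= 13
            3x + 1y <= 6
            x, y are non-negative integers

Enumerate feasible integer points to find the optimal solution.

Constraint 1: 2x + 2y <= 13
Constraint 2: 3x + 1y <= 6
Feasible x range (need y >= 0): 0 <= x <= min(13/2, 6/3) => x in {0, ..., 2}.
Enumerate feasible integer points row by row (the coefficient of y is 7 > 0, so for each x the largest feasible y gives the best value):
  x = 0: y <= min((13 - 2*0)/2, (6 - 3*0)/1) => y in {0, ..., 6}; best 5*0 + 7*6 = 42
  x = 1: y <= min((13 - 2*1)/2, (6 - 3*1)/1) => y in {0, ..., 3}; best 5*1 + 7*3 = 26
  x = 2: y <= min((13 - 2*2)/2, (6 - 3*2)/1) => y in {0}; best 5*2 + 7*0 = 10
The maximum 5x + 7y = 42 is achieved at x = 0, y = 6.
Check: 2*0 + 2*6 = 12 <= 13 and 3*0 + 1*6 = 6 <= 6.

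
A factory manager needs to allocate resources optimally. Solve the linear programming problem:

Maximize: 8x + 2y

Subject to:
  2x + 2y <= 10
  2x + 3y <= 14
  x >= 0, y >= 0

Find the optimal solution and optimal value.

Feasible vertices: (0, 0), (0, 14/3), (1, 4), (5, 0)
Objective 8x + 2y at each:
  (0, 0): 0
  (0, 14/3): 28/3
  (1, 4): 16
  (5, 0): 40
Maximum is 40 at (5, 0).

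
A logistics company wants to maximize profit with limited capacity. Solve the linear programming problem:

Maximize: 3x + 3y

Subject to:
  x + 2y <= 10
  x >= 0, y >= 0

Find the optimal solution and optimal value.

The feasible region has vertices at [(0, 0), (10, 0), (0, 5)].
Checking objective 3x + 3y at each vertex:
  (0, 0): 3*0 + 3*0 = 0
  (10, 0): 3*10 + 3*0 = 30
  (0, 5): 3*0 + 3*5 = 15
Maximum is 30 at (10, 0).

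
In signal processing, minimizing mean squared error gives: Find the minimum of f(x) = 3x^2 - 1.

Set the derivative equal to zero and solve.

f(x) = 3x^2 - 1
f'(x) = 6x + (0) = 0
x = 0/6 = 0
f(0) = -1
Since f''(x) = 6 > 0, this is a minimum.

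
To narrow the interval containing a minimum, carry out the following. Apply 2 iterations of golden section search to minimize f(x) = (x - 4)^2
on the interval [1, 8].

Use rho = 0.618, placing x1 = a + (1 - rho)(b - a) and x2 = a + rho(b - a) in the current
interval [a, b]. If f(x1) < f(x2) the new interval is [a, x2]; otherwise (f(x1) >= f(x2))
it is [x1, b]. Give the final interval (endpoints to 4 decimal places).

Golden section search for min of f(x) = (x - 4)^2 on [1, 8].
Each step: x1 = a + (1 - rho)(b - a), x2 = a + rho(b - a); if f(x1) < f(x2) keep [a, x2], otherwise keep [x1, b].
Step 1: [1.0000, 8.0000], x1=3.6740 (f=0.1063), x2=5.3260 (f=1.7583); f(x1) < f(x2) => keep [1.0000, 5.3260]
Step 2: [1.0000, 5.3260], x1=2.6525 (f=1.8157), x2=3.6735 (f=0.1066); f(x1) > f(x2) => keep [2.6525, 5.3260]
Final interval: [2.6525, 5.3260]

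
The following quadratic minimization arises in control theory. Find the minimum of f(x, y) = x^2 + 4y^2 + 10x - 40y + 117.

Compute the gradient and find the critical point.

f(x,y) = x^2 + 4y^2 + 10x - 40y + 117
df/dx = 2x + (10) = 0  =>  x = -5
df/dy = 8y + (-40) = 0  =>  y = 5
f(-5, 5) = 1*(-5)^2 + 4*(5)^2 + 10*(-5) + -40*(5) + 117 = -8
Hessian is diagonal with entries 2, 8 > 0, so this is a minimum.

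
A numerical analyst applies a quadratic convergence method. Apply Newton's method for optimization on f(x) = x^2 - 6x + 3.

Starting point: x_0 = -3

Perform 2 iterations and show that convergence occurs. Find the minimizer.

f(x) = x^2 - 6x + 3, f'(x) = 2x + (-6), f''(x) = 2
Step 1: f'(-3) = -12, x_1 = -3 - -12/2 = 3
Step 2: f'(3) = 0, x_2 = 3 (converged)
Newton's method converges in 1 step for quadratics.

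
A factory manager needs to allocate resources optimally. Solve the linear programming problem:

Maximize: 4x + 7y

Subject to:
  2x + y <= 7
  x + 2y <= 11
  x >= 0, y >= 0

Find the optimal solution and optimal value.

Feasible vertices: (0, 0), (0, 11/2), (1, 5), (7/2, 0)
Objective 4x + 7y at each:
  (0, 0): 0
  (0, 11/2): 77/2
  (1, 5): 39
  (7/2, 0): 14
Maximum is 39 at (1, 5).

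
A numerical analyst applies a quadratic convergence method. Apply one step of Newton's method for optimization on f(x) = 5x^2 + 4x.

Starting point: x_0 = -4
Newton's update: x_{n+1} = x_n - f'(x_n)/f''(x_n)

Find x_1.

f(x) = 5x^2 + 4x
f'(x) = 10x + (4), f''(x) = 10
Newton step: x_1 = x_0 - f'(x_0)/f''(x_0)
f'(-4) = -36
x_1 = -4 - -36/10 = -2/5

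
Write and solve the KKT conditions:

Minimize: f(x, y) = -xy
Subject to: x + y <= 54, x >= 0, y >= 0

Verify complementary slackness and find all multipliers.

Problem: min -xy s.t. x + y <= 54 (multiplier lambda), x >= 0 (mu_x), y >= 0 (mu_y)
KKT stationarity: -y + lambda - mu_x = 0, -x + lambda - mu_y = 0, with lambda, mu_x, mu_y >= 0
Complementary slackness: lambda*(x + y - 54) = 0, mu_x*x = 0, mu_y*y = 0
If lambda = 0: y = -mu_x <= 0 and x = -mu_y <= 0 force x = y = 0 with f = 0; but x = y = 27 is feasible with f = -729 < 0, so this is not the minimum. Hence lambda > 0 and x + y = 54.
Try x > 0, y > 0 (so mu_x = mu_y = 0): y = lambda, x = lambda => x = y = lambda
x + y = 54 => 2*lambda = 54 => lambda = 27
x* = y* = 27 > 0, consistent with mu_x = mu_y = 0.
(Any feasible point with x = 0 or y = 0 has f = 0 > -729, so the minimum is not on those boundaries.)
min(-xy) = -729 (i.e. max xy = 729)
Multipliers: lambda = 27, mu_x = 0, mu_y = 0
Complementary slackness: lambda*(x + y - 54) = 27*(27 + 27 - 54) = 0, mu_x*x = 0*27 = 0, mu_y*y = 0*27 = 0. Satisfied.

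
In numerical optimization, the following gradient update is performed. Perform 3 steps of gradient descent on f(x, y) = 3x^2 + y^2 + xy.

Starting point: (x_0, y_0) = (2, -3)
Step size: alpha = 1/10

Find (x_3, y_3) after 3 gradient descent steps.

f(x,y) = 3x^2 + y^2 + xy
grad_x = 6x + 1y, grad_y = 2y + 1x
Step 1: grad = (9, -4), (11/10, -13/5)
Step 2: grad = (4, -41/10), (7/10, -219/100)
Step 3: grad = (201/100, -92/25), (499/1000, -911/500)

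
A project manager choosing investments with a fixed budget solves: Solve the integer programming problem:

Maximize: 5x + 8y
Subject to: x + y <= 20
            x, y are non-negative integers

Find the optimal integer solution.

Objective: 5x + 8y, constraint: x + y <= 20
Coefficient of y is 8 > coefficient of x is 5, so allocate the entire budget to y.
Optimal: x = 0, y = 20, value = 160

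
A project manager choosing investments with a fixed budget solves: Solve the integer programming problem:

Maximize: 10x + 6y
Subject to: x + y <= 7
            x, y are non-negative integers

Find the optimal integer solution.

Objective: 10x + 6y, constraint: x + y <= 7
Coefficient of x is 10 >= coefficient of y is 6, so allocate the entire budget to x.
Optimal: x = 7, y = 0, value = 70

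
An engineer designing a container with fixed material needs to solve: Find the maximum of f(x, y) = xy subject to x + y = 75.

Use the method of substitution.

Substitute y = 75 - x into f(x,y) = xy:
g(x) = x(75 - x) = 75x - x^2
g'(x) = 75 - 2x = 0  =>  x = 75/2
y = 75 - 75/2 = 75/2
Maximum value = (75/2) * (75/2) = 5625/4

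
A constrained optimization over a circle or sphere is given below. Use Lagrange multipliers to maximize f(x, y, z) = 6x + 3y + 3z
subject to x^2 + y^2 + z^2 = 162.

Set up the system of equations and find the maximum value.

Lagrange conditions: 6 = 2*lambda*x, 3 = 2*lambda*y, 3 = 2*lambda*z
So x:6 = y:3 = z:3, i.e. x = 6t, y = 3t, z = 3t
Constraint: t^2*(6^2 + 3^2 + 3^2) = 162
  t^2 * 54 = 162  =>  t = sqrt(3)
Maximum = 6*6t + 3*3t + 3*3t = 54*sqrt(3) = sqrt(8748)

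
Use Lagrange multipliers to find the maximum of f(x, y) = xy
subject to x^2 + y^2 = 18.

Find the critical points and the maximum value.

Lagrange conditions: y = 2*lambda*x and x = 2*lambda*y
If x = 0 then y = 0, violating the constraint, so x, y != 0.
Dividing: y/x = x/y => x^2 = y^2 => y = x or y = -x
Constraint: 2x^2 = 18 => x^2 = 9 => x = +/-3
Critical points: (3, 3), (-3, -3), (3, -3), (-3, 3)
  y = x:  xy = x^2 = 9  at (3, 3) and (-3, -3)
  y = -x: xy = -x^2 = -9 at (3, -3) and (-3, 3)
Maximum xy = 9 at (3, 3) and (-3, -3)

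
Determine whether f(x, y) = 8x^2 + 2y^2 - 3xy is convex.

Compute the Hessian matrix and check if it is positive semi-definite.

f(x,y) = 8x^2 + 2y^2 - 3xy
Hessian H = [[16, -3], [-3, 4]]
trace(H) = 20, det(H) = 55
Eigenvalues: (20 +/- sqrt(180)) / 2 = 16.71, 3.292
Since both eigenvalues > 0, f is convex.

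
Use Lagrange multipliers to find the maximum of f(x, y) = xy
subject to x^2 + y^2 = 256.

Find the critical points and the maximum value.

Lagrange conditions: y = 2*lambda*x and x = 2*lambda*y
If x = 0 then y = 0, violating the constraint, so x, y != 0.
Dividing: y/x = x/y => x^2 = y^2 => y = x or y = -x
Constraint: 2x^2 = 256 => x^2 = 128 => x = +/-sqrt(128)
Critical points: (sqrt(128), sqrt(128)), (-sqrt(128), -sqrt(128)), (sqrt(128), -sqrt(128)), (-sqrt(128), sqrt(128))
  y = x:  xy = x^2 = 128  at (sqrt(128), sqrt(128)) and (-sqrt(128), -sqrt(128))
  y = -x: xy = -x^2 = -128 at (sqrt(128), -sqrt(128)) and (-sqrt(128), sqrt(128))
Maximum xy = 128 at (sqrt(128), sqrt(128)) and (-sqrt(128), -sqrt(128))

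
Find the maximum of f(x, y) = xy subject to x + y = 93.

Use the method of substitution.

Substitute y = 93 - x into f(x,y) = xy:
g(x) = x(93 - x) = 93x - x^2
g'(x) = 93 - 2x = 0  =>  x = 93/2
y = 93 - 93/2 = 93/2
Maximum value = (93/2) * (93/2) = 8649/4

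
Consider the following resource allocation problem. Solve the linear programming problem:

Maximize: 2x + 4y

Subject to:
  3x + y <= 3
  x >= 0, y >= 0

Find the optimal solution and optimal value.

The feasible region has vertices at [(0, 0), (1, 0), (0, 3)].
Checking objective 2x + 4y at each vertex:
  (0, 0): 2*0 + 4*0 = 0
  (1, 0): 2*1 + 4*0 = 2
  (0, 3): 2*0 + 4*3 = 12
Maximum is 12 at (0, 3).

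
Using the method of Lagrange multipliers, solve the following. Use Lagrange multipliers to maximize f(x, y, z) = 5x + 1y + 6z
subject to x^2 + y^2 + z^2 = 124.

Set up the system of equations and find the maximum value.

Lagrange conditions: 5 = 2*lambda*x, 1 = 2*lambda*y, 6 = 2*lambda*z
So x:5 = y:1 = z:6, i.e. x = 5t, y = 1t, z = 6t
Constraint: t^2*(5^2 + 1^2 + 6^2) = 124
  t^2 * 62 = 124  =>  t = sqrt(2)
Maximum = 5*5t + 1*1t + 6*6t = 62*sqrt(2) = sqrt(7688)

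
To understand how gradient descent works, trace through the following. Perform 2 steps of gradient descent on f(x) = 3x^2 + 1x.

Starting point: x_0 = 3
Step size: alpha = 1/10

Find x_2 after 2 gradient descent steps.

f(x) = 3x^2 + 1x, f'(x) = 6x + (1)
Step 1: f'(3) = 19, x_1 = 3 - 1/10 * 19 = 11/10
Step 2: f'(11/10) = 38/5, x_2 = 11/10 - 1/10 * 38/5 = 17/50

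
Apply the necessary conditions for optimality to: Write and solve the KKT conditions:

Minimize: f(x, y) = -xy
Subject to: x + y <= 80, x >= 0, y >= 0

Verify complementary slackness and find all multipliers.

Problem: min -xy s.t. x + y <= 80 (multiplier lambda), x >= 0 (mu_x), y >= 0 (mu_y)
KKT stationarity: -y + lambda - mu_x = 0, -x + lambda - mu_y = 0, with lambda, mu_x, mu_y >= 0
Complementary slackness: lambda*(x + y - 80) = 0, mu_x*x = 0, mu_y*y = 0
If lambda = 0: y = -mu_x <= 0 and x = -mu_y <= 0 force x = y = 0 with f = 0; but x = y = 40 is feasible with f = -1600 < 0, so this is not the minimum. Hence lambda > 0 and x + y = 80.
Try x > 0, y > 0 (so mu_x = mu_y = 0): y = lambda, x = lambda => x = y = lambda
x + y = 80 => 2*lambda = 80 => lambda = 40
x* = y* = 40 > 0, consistent with mu_x = mu_y = 0.
(Any feasible point with x = 0 or y = 0 has f = 0 > -1600, so the minimum is not on those boundaries.)
min(-xy) = -1600 (i.e. max xy = 1600)
Multipliers: lambda = 40, mu_x = 0, mu_y = 0
Complementary slackness: lambda*(x + y - 80) = 40*(40 + 40 - 80) = 0, mu_x*x = 0*40 = 0, mu_y*y = 0*40 = 0. Satisfied.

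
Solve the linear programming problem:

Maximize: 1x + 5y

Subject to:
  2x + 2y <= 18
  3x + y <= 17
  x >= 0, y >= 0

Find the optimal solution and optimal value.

Feasible vertices: (0, 0), (0, 9), (4, 5), (17/3, 0)
Objective 1x + 5y at each:
  (0, 0): 0
  (0, 9): 45
  (4, 5): 29
  (17/3, 0): 17/3
Maximum is 45 at (0, 9).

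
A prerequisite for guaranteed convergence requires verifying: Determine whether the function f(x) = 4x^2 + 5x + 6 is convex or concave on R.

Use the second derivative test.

f(x) = 4x^2 + 5x + 6
f'(x) = 8x + 5
f''(x) = 8
Since f''(x) = 8 > 0 for all x, f is convex on R.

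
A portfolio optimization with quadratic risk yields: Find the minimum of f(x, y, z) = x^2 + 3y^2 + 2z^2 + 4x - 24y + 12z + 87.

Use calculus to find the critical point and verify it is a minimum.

f(x,y,z) = x^2 + 3y^2 + 2z^2 + 4x - 24y + 12z + 87
df/dx = 2x + (4) = 0 => x = -2
df/dy = 6y + (-24) = 0 => y = 4
df/dz = 4z + (12) = 0 => z = -3
f(-2,4,-3) = 1*(-2)^2 + 3*(4)^2 + 2*(-3)^2 + 4*(-2) + -24*(4) + 12*(-3) + 87 = 17
Hessian is diagonal with entries 2, 6, 4 > 0, confirmed minimum.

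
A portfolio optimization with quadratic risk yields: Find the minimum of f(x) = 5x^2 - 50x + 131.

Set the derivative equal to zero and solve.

f(x) = 5x^2 - 50x + 131
f'(x) = 10x + (-50) = 0
x = 50/10 = 5
f(5) = 6
Since f''(x) = 10 > 0, this is a minimum.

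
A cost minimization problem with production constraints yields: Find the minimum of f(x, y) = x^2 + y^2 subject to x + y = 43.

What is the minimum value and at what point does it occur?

Substitute y = 43 - x into f(x,y) = x^2 + y^2:
g(x) = x^2 + (43 - x)^2 = 2x^2 - 86x + 1849
g'(x) = 4x - 86 = 0  =>  x = 43/2
y = 43 - 43/2 = 43/2
Minimum value = (43/2)^2 + (43/2)^2 = 1849/2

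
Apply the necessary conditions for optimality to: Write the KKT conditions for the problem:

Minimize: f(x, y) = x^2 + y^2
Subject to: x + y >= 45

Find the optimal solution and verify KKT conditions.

KKT conditions for min x^2 + y^2 s.t. x + y >= 45:
Stationarity: 2x = mu, 2y = mu
So x = y = mu/2.
Complementary slackness: mu*(x + y - 45) = 0
Primal feasibility: x + y >= 45; dual feasibility: mu >= 0
If mu = 0 then x = y = 0, but 0 + 0 < 45 is infeasible, so the constraint is active.
Constraint active: x + y = 2*(mu/2) = 45 => mu = 45
x = y = 45/2, f = 2025/2
Verify: stationarity 2*(45/2) = 45 = mu; primal 45/2 + 45/2 = 45 >= 45; dual mu = 45 >= 0; complementary slackness 45*(45 - 45) = 0. All KKT conditions hold.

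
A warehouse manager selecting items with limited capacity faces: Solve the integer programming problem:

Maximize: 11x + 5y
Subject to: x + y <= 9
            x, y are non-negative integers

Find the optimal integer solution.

Objective: 11x + 5y, constraint: x + y <= 9
Coefficient of x is 11 >= coefficient of y is 5, so allocate the entire budget to x.
Optimal: x = 9, y = 0, value = 99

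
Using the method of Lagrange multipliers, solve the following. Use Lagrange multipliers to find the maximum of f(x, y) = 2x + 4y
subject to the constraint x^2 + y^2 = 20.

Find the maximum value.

Set up Lagrange conditions: grad f = lambda * grad g
  2 = 2*lambda*x
  4 = 2*lambda*y
From these: x/y = 2/4, so x = 2t, y = 4t for some t.
Substitute into constraint: (2t)^2 + (4t)^2 = 20
  t^2 * 20 = 20
  t = sqrt(20/20)
Maximum = 2*x + 4*y = (2^2 + 4^2)*t = 20 * sqrt(20/20) = 20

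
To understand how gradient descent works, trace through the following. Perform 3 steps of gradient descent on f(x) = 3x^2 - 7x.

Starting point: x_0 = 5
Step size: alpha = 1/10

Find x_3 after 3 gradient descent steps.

f(x) = 3x^2 - 7x, f'(x) = 6x + (-7)
Step 1: f'(5) = 23, x_1 = 5 - 1/10 * 23 = 27/10
Step 2: f'(27/10) = 46/5, x_2 = 27/10 - 1/10 * 46/5 = 89/50
Step 3: f'(89/50) = 92/25, x_3 = 89/50 - 1/10 * 92/25 = 353/250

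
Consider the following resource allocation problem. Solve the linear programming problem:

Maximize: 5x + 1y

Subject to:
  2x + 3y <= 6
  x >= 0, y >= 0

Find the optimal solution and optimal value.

The feasible region has vertices at [(0, 0), (3, 0), (0, 2)].
Checking objective 5x + 1y at each vertex:
  (0, 0): 5*0 + 1*0 = 0
  (3, 0): 5*3 + 1*0 = 15
  (0, 2): 5*0 + 1*2 = 2
Maximum is 15 at (3, 0).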